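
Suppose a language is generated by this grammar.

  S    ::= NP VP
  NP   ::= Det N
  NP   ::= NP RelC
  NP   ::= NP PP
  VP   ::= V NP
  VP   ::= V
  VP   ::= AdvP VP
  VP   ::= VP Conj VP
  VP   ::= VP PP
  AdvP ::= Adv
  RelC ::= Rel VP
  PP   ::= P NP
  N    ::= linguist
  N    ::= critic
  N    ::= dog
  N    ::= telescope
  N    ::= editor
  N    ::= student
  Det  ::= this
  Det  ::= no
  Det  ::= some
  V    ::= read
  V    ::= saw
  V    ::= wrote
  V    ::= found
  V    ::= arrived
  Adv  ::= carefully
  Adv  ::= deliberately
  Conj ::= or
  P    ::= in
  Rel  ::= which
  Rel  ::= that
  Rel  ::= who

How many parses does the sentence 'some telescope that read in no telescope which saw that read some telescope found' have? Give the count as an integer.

6

Two of the 6 distinct bracketings:
[S [NP [NP [Det some] [N telescope]] [RelC [Rel that] [VP [VP [V read]] [PP [P in] [NP [NP [NP [Det no] [N telescope]] [RelC [Rel which] [VP [V saw]]]] [RelC [Rel that] [VP [V read] [NP [Det some] [N telescope]]]]]]]]] [VP [V found]]]
[S [NP [NP [NP [Det some] [N telescope]] [RelC [Rel that] [VP [VP [V read]] [PP [P in] [NP [NP [Det no] [N telescope]] [RelC [Rel which] [VP [V saw]]]]]]]] [RelC [Rel that] [VP [V read] [NP [Det some] [N telescope]]]]] [VP [V found]]]
The trees differ in how a recursive rule is bracketed over the same span.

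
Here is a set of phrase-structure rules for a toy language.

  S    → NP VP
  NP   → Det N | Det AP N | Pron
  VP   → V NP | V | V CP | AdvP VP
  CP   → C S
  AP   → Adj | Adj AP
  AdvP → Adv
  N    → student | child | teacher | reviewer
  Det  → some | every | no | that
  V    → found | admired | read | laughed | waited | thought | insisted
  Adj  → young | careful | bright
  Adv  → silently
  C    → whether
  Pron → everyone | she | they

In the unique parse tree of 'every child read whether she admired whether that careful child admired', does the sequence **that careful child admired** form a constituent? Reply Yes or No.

Yes

[S [NP [Det every] [N child]] [VP [V read] [CP [C whether] [S [NP [Pron she]] [VP [V admired] [CP [C whether] [S [NP [Det that] [AP [Adj careful]] [N child]] [VP [V admired]]]]]]]]]
The words 'that careful child admired' are exhaustively dominated by a single S node (built by S → NP VP), so they form a constituent.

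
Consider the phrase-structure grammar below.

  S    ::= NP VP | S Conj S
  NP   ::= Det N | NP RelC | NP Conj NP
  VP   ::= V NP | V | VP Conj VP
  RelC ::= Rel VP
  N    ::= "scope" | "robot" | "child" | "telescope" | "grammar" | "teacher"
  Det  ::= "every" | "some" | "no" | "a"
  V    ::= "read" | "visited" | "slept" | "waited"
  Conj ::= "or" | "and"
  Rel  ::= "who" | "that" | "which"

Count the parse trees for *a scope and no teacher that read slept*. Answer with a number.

2

The two bracketings:
[S [NP [NP [NP [Det a] [N scope]] [Conj and] [NP [Det no] [N teacher]]] [RelC [Rel that] [VP [V read]]]] [VP [V slept]]]
[S [NP [NP [Det a] [N scope]] [Conj and] [NP [NP [Det no] [N teacher]] [RelC [Rel that] [VP [V read]]]]] [VP [V slept]]]
The trees differ in how a recursive rule is bracketed over the same span.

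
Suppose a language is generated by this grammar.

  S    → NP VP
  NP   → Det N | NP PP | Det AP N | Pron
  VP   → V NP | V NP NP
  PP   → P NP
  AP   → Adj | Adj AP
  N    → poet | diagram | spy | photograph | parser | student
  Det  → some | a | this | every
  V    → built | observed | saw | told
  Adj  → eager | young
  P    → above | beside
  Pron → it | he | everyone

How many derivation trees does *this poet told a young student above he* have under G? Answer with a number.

1

[S [NP [Det this] [N poet]] [VP [V told] [NP [NP [Det a] [AP [Adj young]] [N student]] [PP [P above] [NP [Pron he]]]]]]
No rule offers an alternative attachment or grouping for any span, so this is the only derivation.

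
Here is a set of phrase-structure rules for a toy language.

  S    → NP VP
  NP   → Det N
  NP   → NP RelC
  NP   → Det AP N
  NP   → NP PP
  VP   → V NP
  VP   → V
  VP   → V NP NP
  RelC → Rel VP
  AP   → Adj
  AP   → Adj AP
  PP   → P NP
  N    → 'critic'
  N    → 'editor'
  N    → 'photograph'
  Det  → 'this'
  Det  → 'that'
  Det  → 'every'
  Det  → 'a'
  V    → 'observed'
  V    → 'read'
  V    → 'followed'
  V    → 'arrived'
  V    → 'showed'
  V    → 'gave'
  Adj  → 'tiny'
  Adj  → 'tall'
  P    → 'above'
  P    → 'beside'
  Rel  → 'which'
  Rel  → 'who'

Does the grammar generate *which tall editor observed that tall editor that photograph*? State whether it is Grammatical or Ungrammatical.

A Rel word can never sit immediately before an Adj word in any string this grammar generates, so the substring 'which tall' rules out a derivation.

Ungrammatical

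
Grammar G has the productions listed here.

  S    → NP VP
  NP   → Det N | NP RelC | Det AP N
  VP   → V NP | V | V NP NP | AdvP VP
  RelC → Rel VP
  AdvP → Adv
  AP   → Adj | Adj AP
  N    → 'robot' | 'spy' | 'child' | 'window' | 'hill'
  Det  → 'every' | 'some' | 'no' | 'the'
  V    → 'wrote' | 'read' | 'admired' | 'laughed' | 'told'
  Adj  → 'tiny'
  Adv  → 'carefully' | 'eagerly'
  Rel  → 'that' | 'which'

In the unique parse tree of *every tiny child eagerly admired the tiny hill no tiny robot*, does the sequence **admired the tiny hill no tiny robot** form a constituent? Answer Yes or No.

[S [NP [Det every] [AP [Adj tiny]] [N child]] [VP [AdvP [Adv eagerly]] [VP [V admired] [NP [Det the] [AP [Adj tiny]] [N hill]] [NP [Det no] [AP [Adj tiny]] [N robot]]]]]
The words 'admired the tiny hill no tiny robot' are exhaustively dominated by a single VP node (built by VP → V NP NP), so they form a constituent.

Yes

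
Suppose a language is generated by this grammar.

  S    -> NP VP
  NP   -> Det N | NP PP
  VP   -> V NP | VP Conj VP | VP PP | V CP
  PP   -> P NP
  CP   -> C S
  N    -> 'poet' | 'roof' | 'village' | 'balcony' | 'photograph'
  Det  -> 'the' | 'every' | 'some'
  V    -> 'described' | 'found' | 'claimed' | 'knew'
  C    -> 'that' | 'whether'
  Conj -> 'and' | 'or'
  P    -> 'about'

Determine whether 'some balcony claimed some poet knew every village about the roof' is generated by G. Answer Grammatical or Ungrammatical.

For S → NP VP, the only prefix that parses as NP is 'some balcony', but the remainder 'claimed some poet knew every village about the roof' is not a VP under these rules.

Ungrammatical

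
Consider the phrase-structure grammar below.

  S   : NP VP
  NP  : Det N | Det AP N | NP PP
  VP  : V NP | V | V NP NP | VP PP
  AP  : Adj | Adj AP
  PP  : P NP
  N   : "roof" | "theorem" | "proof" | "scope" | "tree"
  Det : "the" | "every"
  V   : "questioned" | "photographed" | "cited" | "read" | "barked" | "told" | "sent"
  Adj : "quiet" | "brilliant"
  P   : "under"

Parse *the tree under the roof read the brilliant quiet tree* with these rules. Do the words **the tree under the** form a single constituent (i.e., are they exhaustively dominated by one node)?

[S [NP [NP [Det the] [N tree]] [PP [P under] [NP [Det the] [N roof]]]] [VP [V read] [NP [Det the] [AP [Adj brilliant] [AP [Adj quiet]]] [N tree]]]]
The smallest constituent containing 'the tree under the' is the NP spanning 'the tree under the roof'; no single node in the tree dominates exactly the given words.

No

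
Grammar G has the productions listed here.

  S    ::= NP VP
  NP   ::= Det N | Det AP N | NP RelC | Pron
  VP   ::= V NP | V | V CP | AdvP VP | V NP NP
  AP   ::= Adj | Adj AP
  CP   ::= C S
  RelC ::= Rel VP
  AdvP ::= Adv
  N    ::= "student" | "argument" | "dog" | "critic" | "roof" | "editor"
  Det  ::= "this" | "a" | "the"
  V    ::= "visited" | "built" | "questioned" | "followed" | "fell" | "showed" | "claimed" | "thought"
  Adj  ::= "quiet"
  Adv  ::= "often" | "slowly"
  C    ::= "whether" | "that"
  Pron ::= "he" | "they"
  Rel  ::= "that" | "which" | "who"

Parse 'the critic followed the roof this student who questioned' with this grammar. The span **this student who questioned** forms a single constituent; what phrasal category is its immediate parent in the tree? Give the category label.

VP

[S [NP [Det the] [N critic]] [VP [V followed] [NP [Det the] [N roof]] [NP [NP [Det this] [N student]] [RelC [Rel who] [VP [V questioned]]]]]]
The span 'this student who questioned' is the NP node built by NP → NP RelC.
Its mother is the VP built by VP → V NP NP.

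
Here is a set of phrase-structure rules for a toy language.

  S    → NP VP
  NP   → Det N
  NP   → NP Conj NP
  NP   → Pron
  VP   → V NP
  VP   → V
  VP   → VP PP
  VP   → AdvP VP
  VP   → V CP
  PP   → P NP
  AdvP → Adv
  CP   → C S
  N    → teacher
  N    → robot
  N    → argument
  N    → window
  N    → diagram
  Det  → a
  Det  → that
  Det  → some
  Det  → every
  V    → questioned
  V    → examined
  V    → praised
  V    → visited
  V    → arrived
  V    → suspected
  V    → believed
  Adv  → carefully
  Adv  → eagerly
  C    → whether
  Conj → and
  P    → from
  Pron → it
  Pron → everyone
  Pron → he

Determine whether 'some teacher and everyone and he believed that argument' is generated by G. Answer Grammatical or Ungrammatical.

Grammatical

S
  NP
    NP
      Det: some
      N: teacher
    Conj: and
    NP
      NP
        Pron: everyone
      Conj: and
      NP
        Pron: he
  VP
    V: believed
    NP
      Det: that
      N: argument
The bracketing above is licensed at every node by one of the given productions, with S at the root.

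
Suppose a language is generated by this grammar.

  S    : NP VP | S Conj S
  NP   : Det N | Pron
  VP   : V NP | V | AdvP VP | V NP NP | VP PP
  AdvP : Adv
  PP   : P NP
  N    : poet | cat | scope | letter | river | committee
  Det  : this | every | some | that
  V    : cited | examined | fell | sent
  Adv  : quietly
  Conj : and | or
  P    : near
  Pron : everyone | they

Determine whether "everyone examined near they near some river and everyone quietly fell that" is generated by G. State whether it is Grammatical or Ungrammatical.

For S → NP VP, the only prefix that parses as NP is 'everyone', but the remainder 'examined near they near some river and everyone quietly fell that' is not a VP under these rules. The alternative S rule S → S Conj S likewise has no satisfying split.

Ungrammatical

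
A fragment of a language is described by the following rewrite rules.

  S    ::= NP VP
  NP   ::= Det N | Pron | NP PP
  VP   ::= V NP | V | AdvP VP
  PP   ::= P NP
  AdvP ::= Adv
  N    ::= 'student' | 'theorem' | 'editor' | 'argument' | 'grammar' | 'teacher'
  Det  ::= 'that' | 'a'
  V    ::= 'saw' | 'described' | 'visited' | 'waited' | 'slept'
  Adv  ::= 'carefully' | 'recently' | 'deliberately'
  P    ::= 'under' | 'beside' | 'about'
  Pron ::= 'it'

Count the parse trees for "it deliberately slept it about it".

[S [NP [Pron it]] [VP [AdvP [Adv deliberately]] [VP [V slept] [NP [NP [Pron it]] [PP [P about] [NP [Pron it]]]]]]]
No rule offers an alternative attachment or grouping for any span, so this is the only derivation.

1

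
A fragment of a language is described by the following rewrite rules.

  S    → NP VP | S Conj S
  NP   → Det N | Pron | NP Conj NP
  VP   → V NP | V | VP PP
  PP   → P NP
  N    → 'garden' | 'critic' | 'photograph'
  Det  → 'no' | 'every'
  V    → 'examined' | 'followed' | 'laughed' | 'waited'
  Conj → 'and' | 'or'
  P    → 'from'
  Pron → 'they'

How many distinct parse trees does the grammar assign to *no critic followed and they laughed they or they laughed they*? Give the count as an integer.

The two bracketings:
[S [S [NP [Det no] [N critic]] [VP [V followed]]] [Conj and] [S [S [NP [Pron they]] [VP [V laughed] [NP [Pron they]]]] [Conj or] [S [NP [Pron they]] [VP [V laughed] [NP [Pron they]]]]]]
[S [S [S [NP [Det no] [N critic]] [VP [V followed]]] [Conj and] [S [NP [Pron they]] [VP [V laughed] [NP [Pron they]]]]] [Conj or] [S [NP [Pron they]] [VP [V laughed] [NP [Pron they]]]]]
The trees differ in how a recursive rule is bracketed over the same span.

2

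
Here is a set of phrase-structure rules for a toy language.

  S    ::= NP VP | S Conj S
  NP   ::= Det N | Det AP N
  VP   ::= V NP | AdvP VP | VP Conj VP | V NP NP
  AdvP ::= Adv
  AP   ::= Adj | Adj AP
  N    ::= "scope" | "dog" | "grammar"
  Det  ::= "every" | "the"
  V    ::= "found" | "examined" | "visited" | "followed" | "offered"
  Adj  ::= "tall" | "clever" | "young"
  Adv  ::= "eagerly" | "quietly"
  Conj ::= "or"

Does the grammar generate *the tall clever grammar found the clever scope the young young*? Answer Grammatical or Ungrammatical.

Ungrammatical

For S → NP VP, the only prefix that parses as NP is 'the tall clever grammar', but the remainder 'found the clever scope the young young' is not a VP under these rules. The alternative S rule S → S Conj S likewise has no satisfying split.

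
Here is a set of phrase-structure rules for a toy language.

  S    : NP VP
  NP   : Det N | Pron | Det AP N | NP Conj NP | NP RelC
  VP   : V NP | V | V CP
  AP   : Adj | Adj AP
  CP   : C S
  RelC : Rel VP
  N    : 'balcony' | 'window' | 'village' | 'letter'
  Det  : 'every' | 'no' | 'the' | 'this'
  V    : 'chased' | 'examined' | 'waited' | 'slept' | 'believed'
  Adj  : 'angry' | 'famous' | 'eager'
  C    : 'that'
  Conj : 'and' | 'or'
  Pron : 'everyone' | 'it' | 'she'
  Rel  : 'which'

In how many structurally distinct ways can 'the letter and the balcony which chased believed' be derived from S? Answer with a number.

2

The two bracketings:
[S [NP [NP [Det the] [N letter]] [Conj and] [NP [NP [Det the] [N balcony]] [RelC [Rel which] [VP [V chased]]]]] [VP [V believed]]]
[S [NP [NP [NP [Det the] [N letter]] [Conj and] [NP [Det the] [N balcony]]] [RelC [Rel which] [VP [V chased]]]] [VP [V believed]]]
The trees differ in how a recursive rule is bracketed over the same span.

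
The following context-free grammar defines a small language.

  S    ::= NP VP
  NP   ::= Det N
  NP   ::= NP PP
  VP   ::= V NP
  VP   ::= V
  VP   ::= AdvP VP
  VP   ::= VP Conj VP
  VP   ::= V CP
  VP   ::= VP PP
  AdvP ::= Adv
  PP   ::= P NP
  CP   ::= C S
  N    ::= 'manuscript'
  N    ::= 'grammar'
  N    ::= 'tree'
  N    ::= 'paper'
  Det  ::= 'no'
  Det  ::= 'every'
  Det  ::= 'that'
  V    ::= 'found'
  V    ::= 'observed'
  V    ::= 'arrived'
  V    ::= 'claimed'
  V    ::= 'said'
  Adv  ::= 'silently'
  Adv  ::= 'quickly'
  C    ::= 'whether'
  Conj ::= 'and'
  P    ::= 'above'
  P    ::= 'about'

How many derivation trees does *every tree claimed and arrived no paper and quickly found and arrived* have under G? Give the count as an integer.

Two of the 7 distinct bracketings:
[S [NP [Det every] [N tree]] [VP [VP [V claimed]] [Conj and] [VP [VP [V arrived] [NP [Det no] [N paper]]] [Conj and] [VP [AdvP [Adv quickly]] [VP [VP [V found]] [Conj and] [VP [V arrived]]]]]]]
[S [NP [Det every] [N tree]] [VP [VP [V claimed]] [Conj and] [VP [VP [V arrived] [NP [Det no] [N paper]]] [Conj and] [VP [VP [AdvP [Adv quickly]] [VP [V found]]] [Conj and] [VP [V arrived]]]]]]
The trees differ in how a recursive rule is bracketed over the same span.

7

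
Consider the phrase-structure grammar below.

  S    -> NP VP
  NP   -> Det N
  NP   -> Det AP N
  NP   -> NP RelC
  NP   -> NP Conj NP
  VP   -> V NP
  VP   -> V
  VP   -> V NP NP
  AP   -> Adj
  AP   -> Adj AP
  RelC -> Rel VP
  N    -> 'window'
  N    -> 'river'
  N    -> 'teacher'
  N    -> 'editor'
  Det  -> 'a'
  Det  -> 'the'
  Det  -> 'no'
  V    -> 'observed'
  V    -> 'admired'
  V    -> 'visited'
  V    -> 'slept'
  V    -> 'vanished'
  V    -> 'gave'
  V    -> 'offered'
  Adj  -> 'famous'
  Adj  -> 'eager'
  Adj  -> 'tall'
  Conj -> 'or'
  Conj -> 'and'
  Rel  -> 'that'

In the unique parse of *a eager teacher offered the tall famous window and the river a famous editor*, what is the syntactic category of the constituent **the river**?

S
  NP
    Det: a
    AP
      Adj: eager
    N: teacher
  VP
    V: offered
    NP
      NP
        Det: the
        AP
          Adj: tall
          AP
            Adj: famous
        N: window
      Conj: and
      NP
        Det: the
        N: river
    NP
      Det: a
      AP
        Adj: famous
      N: editor
The span 'the river' is the NP node built by NP → Det N.

NP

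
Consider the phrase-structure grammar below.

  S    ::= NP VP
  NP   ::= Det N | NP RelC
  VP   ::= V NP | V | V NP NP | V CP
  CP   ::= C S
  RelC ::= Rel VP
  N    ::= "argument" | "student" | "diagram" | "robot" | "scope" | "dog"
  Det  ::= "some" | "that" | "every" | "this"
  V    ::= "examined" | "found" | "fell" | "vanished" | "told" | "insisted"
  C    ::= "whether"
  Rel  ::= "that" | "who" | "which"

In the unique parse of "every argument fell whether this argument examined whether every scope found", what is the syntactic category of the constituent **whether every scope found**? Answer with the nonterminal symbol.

CP

S
  NP
    Det: every
    N: argument
  VP
    V: fell
    CP
      C: whether
      S
        NP
          Det: this
          N: argument
        VP
          V: examined
          CP
            C: whether
            S
              NP
                Det: every
                N: scope
              VP
                V: found
The span 'whether every scope found' is the CP node built by CP → C S.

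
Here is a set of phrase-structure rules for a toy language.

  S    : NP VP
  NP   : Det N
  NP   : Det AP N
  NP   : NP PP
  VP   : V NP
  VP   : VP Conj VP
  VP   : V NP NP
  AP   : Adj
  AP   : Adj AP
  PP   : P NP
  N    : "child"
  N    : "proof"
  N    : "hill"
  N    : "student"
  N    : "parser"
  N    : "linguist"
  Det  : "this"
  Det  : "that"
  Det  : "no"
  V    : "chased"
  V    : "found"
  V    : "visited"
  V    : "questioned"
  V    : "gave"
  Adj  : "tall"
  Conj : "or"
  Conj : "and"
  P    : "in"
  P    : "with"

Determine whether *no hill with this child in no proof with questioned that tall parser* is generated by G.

Ungrammatical

A P word can never sit immediately before a V word in any string this grammar generates, so the substring 'with questioned' rules out a derivation.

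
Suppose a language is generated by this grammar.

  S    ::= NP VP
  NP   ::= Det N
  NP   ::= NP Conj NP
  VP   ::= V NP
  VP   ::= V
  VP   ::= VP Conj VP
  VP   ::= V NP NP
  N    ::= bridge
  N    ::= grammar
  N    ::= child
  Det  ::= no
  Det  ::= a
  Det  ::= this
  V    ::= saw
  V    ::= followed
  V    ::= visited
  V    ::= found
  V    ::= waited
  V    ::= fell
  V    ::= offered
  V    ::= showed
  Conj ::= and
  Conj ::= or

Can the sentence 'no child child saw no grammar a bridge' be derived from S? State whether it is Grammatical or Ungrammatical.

An N word can never sit immediately before an N word in any string this grammar generates, so the substring 'child child' rules out a derivation.

Ungrammatical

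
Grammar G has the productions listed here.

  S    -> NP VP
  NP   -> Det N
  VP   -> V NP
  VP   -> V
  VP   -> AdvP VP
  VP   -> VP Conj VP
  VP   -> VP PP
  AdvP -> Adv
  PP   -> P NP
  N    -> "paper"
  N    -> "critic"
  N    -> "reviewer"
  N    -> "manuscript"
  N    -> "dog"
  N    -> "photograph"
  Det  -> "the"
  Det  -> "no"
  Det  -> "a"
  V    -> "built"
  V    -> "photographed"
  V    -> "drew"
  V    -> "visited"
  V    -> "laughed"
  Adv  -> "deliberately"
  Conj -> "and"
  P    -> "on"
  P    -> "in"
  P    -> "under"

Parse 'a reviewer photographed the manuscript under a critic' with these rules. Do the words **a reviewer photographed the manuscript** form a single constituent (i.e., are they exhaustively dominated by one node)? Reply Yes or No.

No

[S [NP [Det a] [N reviewer]] [VP [VP [V photographed] [NP [Det the] [N manuscript]]] [PP [P under] [NP [Det a] [N critic]]]]]
The smallest constituent containing 'a reviewer photographed the manuscript' is the S spanning 'a reviewer photographed the manuscript under a critic'; no single node in the tree dominates exactly the given words.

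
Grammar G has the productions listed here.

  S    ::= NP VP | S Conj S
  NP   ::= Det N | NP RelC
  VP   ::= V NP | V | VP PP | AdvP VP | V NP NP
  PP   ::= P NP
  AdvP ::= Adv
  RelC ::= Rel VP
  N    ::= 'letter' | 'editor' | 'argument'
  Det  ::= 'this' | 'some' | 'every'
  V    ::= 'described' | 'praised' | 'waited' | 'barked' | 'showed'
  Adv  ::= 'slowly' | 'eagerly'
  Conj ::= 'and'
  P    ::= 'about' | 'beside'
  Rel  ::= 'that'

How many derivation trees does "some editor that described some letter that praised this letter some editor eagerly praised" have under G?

3

Two of the 3 distinct bracketings:
[S [NP [NP [Det some] [N editor]] [RelC [Rel that] [VP [V described] [NP [NP [Det some] [N letter]] [RelC [Rel that] [VP [V praised] [NP [Det this] [N letter]] [NP [Det some] [N editor]]]]]]]] [VP [AdvP [Adv eagerly]] [VP [V praised]]]]
[S [NP [NP [Det some] [N editor]] [RelC [Rel that] [VP [V described] [NP [NP [Det some] [N letter]] [RelC [Rel that] [VP [V praised] [NP [Det this] [N letter]]]]] [NP [Det some] [N editor]]]]] [VP [AdvP [Adv eagerly]] [VP [V praised]]]]
The trees differ in how a recursive rule is bracketed over the same span.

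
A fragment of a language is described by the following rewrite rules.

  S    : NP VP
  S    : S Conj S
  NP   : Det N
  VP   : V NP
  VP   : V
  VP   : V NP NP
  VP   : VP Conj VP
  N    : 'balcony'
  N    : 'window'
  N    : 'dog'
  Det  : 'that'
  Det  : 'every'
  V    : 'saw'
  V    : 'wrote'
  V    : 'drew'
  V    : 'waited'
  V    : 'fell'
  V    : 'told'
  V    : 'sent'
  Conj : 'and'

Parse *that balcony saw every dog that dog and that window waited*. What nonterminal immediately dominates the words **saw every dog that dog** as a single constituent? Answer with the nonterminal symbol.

VP

[S [S [NP [Det that] [N balcony]] [VP [V saw] [NP [Det every] [N dog]] [NP [Det that] [N dog]]]] [Conj and] [S [NP [Det that] [N window]] [VP [V waited]]]]
The span 'saw every dog that dog' is the VP node built by VP → V NP NP.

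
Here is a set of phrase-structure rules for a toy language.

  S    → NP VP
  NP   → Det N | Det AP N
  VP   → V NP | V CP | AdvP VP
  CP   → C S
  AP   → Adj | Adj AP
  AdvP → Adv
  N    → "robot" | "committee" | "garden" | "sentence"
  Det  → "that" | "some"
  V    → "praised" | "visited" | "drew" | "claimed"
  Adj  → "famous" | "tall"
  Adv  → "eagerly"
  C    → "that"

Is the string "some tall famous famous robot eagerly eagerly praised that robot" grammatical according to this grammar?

Grammatical

[S [NP [Det some] [AP [Adj tall] [AP [Adj famous] [AP [Adj famous]]]] [N robot]] [VP [AdvP [Adv eagerly]] [VP [AdvP [Adv eagerly]] [VP [V praised] [NP [Det that] [N robot]]]]]]
Each bracket corresponds to one application of a listed rule, so the string is derivable from S.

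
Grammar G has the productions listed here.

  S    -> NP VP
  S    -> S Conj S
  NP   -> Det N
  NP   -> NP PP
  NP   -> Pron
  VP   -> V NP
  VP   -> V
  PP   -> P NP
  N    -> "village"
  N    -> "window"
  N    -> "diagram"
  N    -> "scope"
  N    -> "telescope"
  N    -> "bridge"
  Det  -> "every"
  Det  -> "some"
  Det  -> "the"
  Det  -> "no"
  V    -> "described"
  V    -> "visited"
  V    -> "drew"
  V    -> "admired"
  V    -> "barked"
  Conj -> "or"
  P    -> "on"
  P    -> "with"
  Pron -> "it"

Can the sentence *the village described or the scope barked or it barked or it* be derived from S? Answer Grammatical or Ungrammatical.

For S → NP VP, the only prefix that parses as NP is 'the village', but the remainder 'described or the scope barked or it barked or it' is not a VP under these rules. The alternative S rule S → S Conj S likewise has no satisfying split.

Ungrammatical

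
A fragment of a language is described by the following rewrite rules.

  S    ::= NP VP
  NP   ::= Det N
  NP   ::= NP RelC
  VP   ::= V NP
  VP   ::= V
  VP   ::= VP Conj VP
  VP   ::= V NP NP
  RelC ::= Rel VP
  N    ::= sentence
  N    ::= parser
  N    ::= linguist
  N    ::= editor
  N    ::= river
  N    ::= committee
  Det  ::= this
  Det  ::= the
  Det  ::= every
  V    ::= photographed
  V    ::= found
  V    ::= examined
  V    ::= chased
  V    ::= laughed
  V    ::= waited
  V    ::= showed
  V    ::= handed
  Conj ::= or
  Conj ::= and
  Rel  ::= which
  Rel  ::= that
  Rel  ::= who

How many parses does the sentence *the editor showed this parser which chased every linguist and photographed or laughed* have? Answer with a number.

Two of the 7 distinct bracketings:
[S [NP [Det the] [N editor]] [VP [V showed] [NP [NP [Det this] [N parser]] [RelC [Rel which] [VP [VP [V chased] [NP [Det every] [N linguist]]] [Conj and] [VP [VP [V photographed]] [Conj or] [VP [V laughed]]]]]]]]
[S [NP [Det the] [N editor]] [VP [V showed] [NP [NP [Det this] [N parser]] [RelC [Rel which] [VP [VP [VP [V chased] [NP [Det every] [N linguist]]] [Conj and] [VP [V photographed]]] [Conj or] [VP [V laughed]]]]]]]
The trees differ in how a recursive rule is bracketed over the same span.

7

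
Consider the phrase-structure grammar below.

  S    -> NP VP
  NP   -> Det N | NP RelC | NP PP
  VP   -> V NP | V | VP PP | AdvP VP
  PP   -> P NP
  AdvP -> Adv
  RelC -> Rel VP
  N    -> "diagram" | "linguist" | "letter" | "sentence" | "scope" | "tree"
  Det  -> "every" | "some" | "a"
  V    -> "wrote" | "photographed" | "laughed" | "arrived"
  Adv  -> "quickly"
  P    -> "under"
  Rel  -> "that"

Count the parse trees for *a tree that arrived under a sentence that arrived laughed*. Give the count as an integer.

4

Two of the 4 distinct bracketings:
[S [NP [NP [Det a] [N tree]] [RelC [Rel that] [VP [VP [V arrived]] [PP [P under] [NP [NP [Det a] [N sentence]] [RelC [Rel that] [VP [V arrived]]]]]]]] [VP [V laughed]]]
[S [NP [NP [NP [Det a] [N tree]] [RelC [Rel that] [VP [VP [V arrived]] [PP [P under] [NP [Det a] [N sentence]]]]]] [RelC [Rel that] [VP [V arrived]]]] [VP [V laughed]]]
The trees differ in how a recursive rule is bracketed over the same span.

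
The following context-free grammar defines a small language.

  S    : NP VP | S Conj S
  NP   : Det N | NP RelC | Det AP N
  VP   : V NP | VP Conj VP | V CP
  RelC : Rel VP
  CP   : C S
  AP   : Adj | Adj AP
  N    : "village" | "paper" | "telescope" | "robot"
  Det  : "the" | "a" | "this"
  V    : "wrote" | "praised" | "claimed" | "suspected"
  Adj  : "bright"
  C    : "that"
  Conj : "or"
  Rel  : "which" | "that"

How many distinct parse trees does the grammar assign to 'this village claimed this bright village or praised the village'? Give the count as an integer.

[S [NP [Det this] [N village]] [VP [VP [V claimed] [NP [Det this] [AP [Adj bright]] [N village]]] [Conj or] [VP [V praised] [NP [Det the] [N village]]]]]
No rule offers an alternative attachment or grouping for any span, so this is the only derivation.

1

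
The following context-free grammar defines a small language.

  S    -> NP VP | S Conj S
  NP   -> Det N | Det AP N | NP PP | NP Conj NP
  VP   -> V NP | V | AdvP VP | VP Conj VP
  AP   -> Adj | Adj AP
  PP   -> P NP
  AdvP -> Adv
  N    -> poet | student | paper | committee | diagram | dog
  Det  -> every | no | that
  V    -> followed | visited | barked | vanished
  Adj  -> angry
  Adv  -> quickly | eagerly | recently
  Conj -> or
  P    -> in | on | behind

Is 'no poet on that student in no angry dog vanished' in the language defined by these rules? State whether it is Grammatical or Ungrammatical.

Grammatical

[S [NP [NP [Det no] [N poet]] [PP [P on] [NP [NP [Det that] [N student]] [PP [P in] [NP [Det no] [AP [Adj angry]] [N dog]]]]]] [VP [V vanished]]]
Each bracket corresponds to one application of a listed rule, so the string is derivable from S.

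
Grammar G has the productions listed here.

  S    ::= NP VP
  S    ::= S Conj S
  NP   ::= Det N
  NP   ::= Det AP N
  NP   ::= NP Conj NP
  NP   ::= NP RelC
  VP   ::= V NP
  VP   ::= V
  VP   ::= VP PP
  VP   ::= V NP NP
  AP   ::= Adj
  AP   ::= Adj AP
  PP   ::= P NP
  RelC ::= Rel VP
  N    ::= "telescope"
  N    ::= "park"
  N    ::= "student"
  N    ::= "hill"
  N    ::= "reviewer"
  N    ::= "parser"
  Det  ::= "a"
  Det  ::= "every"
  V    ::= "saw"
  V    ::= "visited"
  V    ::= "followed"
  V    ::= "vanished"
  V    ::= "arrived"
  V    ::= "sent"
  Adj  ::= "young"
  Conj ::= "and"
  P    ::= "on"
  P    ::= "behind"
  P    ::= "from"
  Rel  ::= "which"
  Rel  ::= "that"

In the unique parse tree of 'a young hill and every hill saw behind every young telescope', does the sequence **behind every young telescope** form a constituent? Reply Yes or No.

Yes

[S [NP [NP [Det a] [AP [Adj young]] [N hill]] [Conj and] [NP [Det every] [N hill]]] [VP [VP [V saw]] [PP [P behind] [NP [Det every] [AP [Adj young]] [N telescope]]]]]
The words 'behind every young telescope' are exhaustively dominated by a single PP node (built by PP → P NP), so they form a constituent.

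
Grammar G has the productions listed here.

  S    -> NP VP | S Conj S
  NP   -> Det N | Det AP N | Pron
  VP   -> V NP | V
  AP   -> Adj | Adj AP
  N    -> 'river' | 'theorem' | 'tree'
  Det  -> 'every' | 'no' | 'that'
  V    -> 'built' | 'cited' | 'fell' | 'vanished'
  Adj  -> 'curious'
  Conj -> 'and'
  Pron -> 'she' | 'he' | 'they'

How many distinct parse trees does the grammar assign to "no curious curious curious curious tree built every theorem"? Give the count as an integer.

1

[S [NP [Det no] [AP [Adj curious] [AP [Adj curious] [AP [Adj curious] [AP [Adj curious]]]]] [N tree]] [VP [V built] [NP [Det every] [N theorem]]]]
No rule offers an alternative attachment or grouping for any span, so this is the only derivation.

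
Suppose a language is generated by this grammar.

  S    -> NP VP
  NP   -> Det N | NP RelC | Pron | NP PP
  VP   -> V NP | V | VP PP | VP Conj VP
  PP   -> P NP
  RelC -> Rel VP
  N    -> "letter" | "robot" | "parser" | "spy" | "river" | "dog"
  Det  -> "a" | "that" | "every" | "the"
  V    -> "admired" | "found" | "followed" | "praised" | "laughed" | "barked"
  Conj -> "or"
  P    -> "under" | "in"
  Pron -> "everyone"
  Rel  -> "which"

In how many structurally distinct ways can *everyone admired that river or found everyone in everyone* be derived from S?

Two of the 3 distinct bracketings:
[S [NP [Pron everyone]] [VP [VP [VP [V admired] [NP [Det that] [N river]]] [Conj or] [VP [V found] [NP [Pron everyone]]]] [PP [P in] [NP [Pron everyone]]]]]
[S [NP [Pron everyone]] [VP [VP [V admired] [NP [Det that] [N river]]] [Conj or] [VP [V found] [NP [NP [Pron everyone]] [PP [P in] [NP [Pron everyone]]]]]]]
The difference turns on whether NP → NP PP is used at the relevant span, versus an alternative expansion of NP.

3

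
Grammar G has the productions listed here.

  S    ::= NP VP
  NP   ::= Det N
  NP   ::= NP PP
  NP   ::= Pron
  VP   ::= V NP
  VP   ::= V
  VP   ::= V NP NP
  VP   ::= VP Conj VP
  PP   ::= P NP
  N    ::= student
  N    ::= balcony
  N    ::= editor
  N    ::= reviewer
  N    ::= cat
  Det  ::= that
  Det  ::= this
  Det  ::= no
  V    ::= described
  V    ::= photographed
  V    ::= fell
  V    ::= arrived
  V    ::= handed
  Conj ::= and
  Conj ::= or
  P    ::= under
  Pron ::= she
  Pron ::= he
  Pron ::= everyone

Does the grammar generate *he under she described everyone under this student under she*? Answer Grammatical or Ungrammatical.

Grammatical

S
  NP
    NP
      Pron: he
    PP
      P: under
      NP
        Pron: she
  VP
    V: described
    NP
      NP
        Pron: everyone
      PP
        P: under
        NP
          NP
            Det: this
            N: student
          PP
            P: under
            NP
              Pron: she
Each bracket corresponds to one application of a listed rule, so the string is derivable from S.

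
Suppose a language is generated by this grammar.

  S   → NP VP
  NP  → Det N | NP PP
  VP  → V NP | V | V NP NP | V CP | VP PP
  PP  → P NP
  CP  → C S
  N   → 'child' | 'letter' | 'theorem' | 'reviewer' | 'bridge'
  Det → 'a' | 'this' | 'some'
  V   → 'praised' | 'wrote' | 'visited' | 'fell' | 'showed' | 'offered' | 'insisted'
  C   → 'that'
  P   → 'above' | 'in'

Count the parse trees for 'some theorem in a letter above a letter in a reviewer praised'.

5

Two of the 5 distinct bracketings:
[S [NP [NP [Det some] [N theorem]] [PP [P in] [NP [NP [Det a] [N letter]] [PP [P above] [NP [NP [Det a] [N letter]] [PP [P in] [NP [Det a] [N reviewer]]]]]]]] [VP [V praised]]]
[S [NP [NP [Det some] [N theorem]] [PP [P in] [NP [NP [NP [Det a] [N letter]] [PP [P above] [NP [Det a] [N letter]]]] [PP [P in] [NP [Det a] [N reviewer]]]]]] [VP [V praised]]]
The trees differ in how a recursive rule is bracketed over the same span.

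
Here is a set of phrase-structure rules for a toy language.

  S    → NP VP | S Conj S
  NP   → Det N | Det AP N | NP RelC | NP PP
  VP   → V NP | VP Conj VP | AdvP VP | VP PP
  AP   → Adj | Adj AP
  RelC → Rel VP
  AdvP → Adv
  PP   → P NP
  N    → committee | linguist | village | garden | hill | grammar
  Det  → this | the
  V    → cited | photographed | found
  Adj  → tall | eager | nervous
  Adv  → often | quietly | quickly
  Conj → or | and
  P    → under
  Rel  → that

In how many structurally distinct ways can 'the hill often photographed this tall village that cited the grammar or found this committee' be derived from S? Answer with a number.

Two of the 3 distinct bracketings:
[S [NP [Det the] [N hill]] [VP [VP [AdvP [Adv often]] [VP [V photographed] [NP [NP [Det this] [AP [Adj tall]] [N village]] [RelC [Rel that] [VP [V cited] [NP [Det the] [N grammar]]]]]]] [Conj or] [VP [V found] [NP [Det this] [N committee]]]]]
[S [NP [Det the] [N hill]] [VP [AdvP [Adv often]] [VP [V photographed] [NP [NP [Det this] [AP [Adj tall]] [N village]] [RelC [Rel that] [VP [VP [V cited] [NP [Det the] [N grammar]]] [Conj or] [VP [V found] [NP [Det this] [N committee]]]]]]]]]
The trees differ in how a recursive rule is bracketed over the same span.

3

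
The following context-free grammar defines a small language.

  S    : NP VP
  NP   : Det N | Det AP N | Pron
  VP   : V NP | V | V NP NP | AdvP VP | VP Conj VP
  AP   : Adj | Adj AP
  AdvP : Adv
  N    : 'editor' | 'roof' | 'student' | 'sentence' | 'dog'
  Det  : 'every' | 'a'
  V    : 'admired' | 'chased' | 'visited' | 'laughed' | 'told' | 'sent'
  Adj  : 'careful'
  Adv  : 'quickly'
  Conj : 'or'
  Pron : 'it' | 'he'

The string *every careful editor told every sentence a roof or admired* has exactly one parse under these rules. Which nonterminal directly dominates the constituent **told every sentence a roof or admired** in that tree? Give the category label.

S
  NP
    Det: every
    AP
      Adj: careful
    N: editor
  VP
    VP
      V: told
      NP
        Det: every
        N: sentence
      NP
        Det: a
        N: roof
    Conj: or
    VP
      V: admired
The span 'told every sentence a roof or admired' is the VP node built by VP → VP Conj VP.
Its mother is the S built by S → NP VP.

S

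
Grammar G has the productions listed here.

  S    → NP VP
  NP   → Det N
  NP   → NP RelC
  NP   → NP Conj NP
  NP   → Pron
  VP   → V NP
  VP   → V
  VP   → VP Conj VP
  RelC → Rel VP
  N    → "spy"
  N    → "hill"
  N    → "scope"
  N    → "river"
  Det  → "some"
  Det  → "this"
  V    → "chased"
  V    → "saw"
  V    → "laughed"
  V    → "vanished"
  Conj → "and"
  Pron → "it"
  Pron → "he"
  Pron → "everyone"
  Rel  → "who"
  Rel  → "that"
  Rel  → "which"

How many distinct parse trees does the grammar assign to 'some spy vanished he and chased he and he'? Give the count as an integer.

[S [NP [Det some] [N spy]] [VP [VP [V vanished] [NP [Pron he]]] [Conj and] [VP [V chased] [NP [NP [Pron he]] [Conj and] [NP [Pron he]]]]]]
No rule offers an alternative attachment or grouping for any span, so this is the only derivation.

1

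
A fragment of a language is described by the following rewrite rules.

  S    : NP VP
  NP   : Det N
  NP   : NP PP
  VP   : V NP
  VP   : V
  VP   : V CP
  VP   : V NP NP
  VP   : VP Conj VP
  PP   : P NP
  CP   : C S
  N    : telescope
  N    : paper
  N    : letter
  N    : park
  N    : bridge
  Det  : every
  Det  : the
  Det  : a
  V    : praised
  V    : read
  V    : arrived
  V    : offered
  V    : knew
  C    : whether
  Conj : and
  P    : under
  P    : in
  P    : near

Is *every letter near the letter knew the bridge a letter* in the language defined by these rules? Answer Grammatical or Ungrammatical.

Grammatical

[S [NP [NP [Det every] [N letter]] [PP [P near] [NP [Det the] [N letter]]]] [VP [V knew] [NP [Det the] [N bridge]] [NP [Det a] [N letter]]]]
The bracketing above is licensed at every node by one of the given productions, with S at the root.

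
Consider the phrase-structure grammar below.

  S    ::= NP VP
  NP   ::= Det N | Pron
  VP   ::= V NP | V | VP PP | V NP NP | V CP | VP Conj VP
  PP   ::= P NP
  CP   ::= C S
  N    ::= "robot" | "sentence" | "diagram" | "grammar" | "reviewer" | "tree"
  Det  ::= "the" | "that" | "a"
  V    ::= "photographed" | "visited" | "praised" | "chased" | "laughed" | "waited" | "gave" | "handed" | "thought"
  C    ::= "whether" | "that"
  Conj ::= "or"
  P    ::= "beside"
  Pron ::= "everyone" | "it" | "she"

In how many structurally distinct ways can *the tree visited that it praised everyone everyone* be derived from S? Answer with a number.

[S [NP [Det the] [N tree]] [VP [V visited] [CP [C that] [S [NP [Pron it]] [VP [V praised] [NP [Pron everyone]] [NP [Pron everyone]]]]]]]
No rule offers an alternative attachment or grouping for any span, so this is the only derivation.

1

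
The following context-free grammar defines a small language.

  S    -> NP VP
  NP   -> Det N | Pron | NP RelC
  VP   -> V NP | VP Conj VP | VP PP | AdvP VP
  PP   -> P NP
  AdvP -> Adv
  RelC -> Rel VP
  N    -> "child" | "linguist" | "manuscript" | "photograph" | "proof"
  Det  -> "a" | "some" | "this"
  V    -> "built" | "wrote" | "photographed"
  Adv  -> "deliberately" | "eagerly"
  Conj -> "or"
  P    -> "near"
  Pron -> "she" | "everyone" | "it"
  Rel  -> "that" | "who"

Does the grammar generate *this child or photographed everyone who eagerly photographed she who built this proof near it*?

For S → NP VP, the only prefix that parses as NP is 'this child', but the remainder 'or photographed everyone who eagerly photographed she who built this proof near it' is not a VP under these rules.

Ungrammatical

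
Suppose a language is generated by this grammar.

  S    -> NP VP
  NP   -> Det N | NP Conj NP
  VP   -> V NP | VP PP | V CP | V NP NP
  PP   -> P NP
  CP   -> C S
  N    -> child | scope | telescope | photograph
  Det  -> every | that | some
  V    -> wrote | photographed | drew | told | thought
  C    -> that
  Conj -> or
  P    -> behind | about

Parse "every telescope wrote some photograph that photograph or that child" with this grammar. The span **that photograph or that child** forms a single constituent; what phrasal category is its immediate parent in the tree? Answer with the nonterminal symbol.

VP

S
  NP
    Det: every
    N: telescope
  VP
    V: wrote
    NP
      Det: some
      N: photograph
    NP
      NP
        Det: that
        N: photograph
      Conj: or
      NP
        Det: that
        N: child
The span 'that photograph or that child' is the NP node built by NP → NP Conj NP.
Its mother is the VP built by VP → V NP NP.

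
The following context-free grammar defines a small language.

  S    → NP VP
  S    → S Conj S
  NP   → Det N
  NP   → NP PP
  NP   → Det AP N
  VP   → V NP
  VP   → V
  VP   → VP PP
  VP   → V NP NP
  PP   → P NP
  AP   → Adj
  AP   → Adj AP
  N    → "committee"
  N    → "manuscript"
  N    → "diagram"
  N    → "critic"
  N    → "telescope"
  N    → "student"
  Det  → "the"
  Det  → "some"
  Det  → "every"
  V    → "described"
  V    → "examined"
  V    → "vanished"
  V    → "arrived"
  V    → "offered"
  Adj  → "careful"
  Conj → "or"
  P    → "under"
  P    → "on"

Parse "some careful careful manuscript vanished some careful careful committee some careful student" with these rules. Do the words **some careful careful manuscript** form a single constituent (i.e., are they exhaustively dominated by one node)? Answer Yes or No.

Yes

[S [NP [Det some] [AP [Adj careful] [AP [Adj careful]]] [N manuscript]] [VP [V vanished] [NP [Det some] [AP [Adj careful] [AP [Adj careful]]] [N committee]] [NP [Det some] [AP [Adj careful]] [N student]]]]
The words 'some careful careful manuscript' are exhaustively dominated by a single NP node (built by NP → Det AP N), so they form a constituent.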